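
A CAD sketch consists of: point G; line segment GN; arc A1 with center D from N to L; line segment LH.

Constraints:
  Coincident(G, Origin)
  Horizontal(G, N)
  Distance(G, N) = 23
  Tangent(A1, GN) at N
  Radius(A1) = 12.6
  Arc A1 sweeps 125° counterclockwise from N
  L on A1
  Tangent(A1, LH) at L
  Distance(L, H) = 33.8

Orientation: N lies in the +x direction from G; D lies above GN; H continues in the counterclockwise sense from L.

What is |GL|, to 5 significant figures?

38.774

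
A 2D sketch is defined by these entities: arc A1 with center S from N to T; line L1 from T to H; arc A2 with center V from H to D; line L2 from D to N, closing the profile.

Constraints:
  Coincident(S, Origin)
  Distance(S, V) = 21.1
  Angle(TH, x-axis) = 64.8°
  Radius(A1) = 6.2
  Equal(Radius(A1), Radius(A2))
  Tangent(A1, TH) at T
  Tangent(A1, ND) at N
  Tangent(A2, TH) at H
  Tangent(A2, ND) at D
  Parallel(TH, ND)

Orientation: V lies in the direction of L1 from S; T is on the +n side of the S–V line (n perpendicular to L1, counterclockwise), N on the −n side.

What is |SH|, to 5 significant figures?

21.992

The slot axis is L1's direction at 64.8°, so u = (cos 64.8°, sin 64.8°) = (0.42578, 0.90483) and n = (−sin 64.8°, cos 64.8°) = (-0.90483, 0.42578). S is at the origin and V lies 21.1 along u from S, so V = 21.1·u = (8.9839, 19.092). Tangency of A1 to both parallel lines with radius 6.2 puts T and N at S ± 6.2·n: T = (-5.6099, 2.6398), N = (5.6099, -2.6398). Equal radii place H and D the same way about V: H = V + 6.2·n = (3.3740, 21.732), D = V − 6.2·n = (14.594, 16.452). Then |SH| = |H − S| = 21.992.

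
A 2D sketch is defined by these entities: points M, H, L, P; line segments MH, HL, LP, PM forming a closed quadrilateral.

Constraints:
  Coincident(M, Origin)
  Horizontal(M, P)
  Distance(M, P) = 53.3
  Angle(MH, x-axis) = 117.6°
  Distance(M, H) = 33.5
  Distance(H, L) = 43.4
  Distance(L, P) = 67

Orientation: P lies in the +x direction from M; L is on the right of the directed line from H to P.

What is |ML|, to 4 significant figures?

18.34

M is at the origin; M and P share the same y with |MP| = 53.3 and P in +x, so P = (53.3, 0). MH runs at 117.6° with |MH| = 33.5, so H = (-15.52, 29.69). L is determined by |HL| = 43.4 and |LP| = 67.0 together: it lies at the intersection of circle(H, 43.4) and circle(P, 67.0). With |HP| = 74.95, the foot of the radical line on HP is 20.09 from H and the perpendicular offset is √(43.4² − 20.09²) = 38.47. Taking the right-of-HP solution: L = (-12.31, -13.59).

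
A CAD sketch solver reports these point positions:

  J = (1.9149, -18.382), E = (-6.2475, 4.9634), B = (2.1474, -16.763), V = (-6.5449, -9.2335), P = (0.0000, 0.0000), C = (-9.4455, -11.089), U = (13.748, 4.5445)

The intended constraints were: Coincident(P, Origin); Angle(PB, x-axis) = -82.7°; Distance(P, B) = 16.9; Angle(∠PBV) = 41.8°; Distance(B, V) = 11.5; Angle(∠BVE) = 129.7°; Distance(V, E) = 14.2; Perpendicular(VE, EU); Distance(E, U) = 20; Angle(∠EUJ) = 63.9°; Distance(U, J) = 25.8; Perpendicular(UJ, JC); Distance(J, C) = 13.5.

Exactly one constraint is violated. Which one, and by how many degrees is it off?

Perpendicular(UJ, JC) — off by 5.40°.

P = (0.00, 0.00) ✓; PB at -82.70° ✓; |PB| = 16.90 ✓; ∠PBV = 41.80° ✓; |BV| = 11.50 ✓; ∠BVE = 129.7° ✓; |VE| = 14.20 ✓; ∠(VE, EU) = 90.00° ✓; |EU| = 20.00 ✓; ∠EUJ = 63.90° ✓; |UJ| = 25.80 ✓; ∠(UJ, JC) = 95.40° ✗; |JC| = 13.50 ✓.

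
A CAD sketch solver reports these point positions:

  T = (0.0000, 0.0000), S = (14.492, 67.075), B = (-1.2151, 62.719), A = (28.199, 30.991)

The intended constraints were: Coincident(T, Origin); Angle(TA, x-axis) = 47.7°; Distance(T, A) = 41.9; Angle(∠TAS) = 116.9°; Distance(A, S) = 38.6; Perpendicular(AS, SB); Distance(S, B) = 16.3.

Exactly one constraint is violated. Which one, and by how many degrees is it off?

Perpendicular(AS, SB) — off by 5.30°.

T = (0.00, 0.00) ✓; TA at 47.70° ✓; |TA| = 41.90 ✓; ∠TAS = 116.9° ✓; |AS| = 38.60 ✓; ∠(AS, SB) = 84.70° ✗; |SB| = 16.30 ✓.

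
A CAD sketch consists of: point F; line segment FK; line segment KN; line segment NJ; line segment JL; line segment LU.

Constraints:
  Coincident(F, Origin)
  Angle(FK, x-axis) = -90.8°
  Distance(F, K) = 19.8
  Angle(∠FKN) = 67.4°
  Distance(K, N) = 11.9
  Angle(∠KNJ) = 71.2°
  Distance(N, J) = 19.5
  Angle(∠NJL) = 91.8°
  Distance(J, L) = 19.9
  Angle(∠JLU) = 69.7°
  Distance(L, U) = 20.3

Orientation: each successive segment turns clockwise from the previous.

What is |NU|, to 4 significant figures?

13.48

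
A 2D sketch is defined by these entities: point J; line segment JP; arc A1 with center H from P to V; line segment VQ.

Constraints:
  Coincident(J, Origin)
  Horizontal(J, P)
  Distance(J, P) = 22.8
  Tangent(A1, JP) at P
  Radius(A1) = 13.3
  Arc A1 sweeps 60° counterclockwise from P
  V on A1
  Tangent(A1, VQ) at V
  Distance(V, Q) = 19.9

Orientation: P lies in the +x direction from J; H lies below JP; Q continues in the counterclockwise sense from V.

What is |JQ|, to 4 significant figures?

23.92

J is at the origin; JP is horizontal with |JP| = 22.8 and P on the +x side, so P = (22.80, 0.000). Since A1 is tangent to JP there, HP ⟂ JP, so H = P + (0, -13.3) = (22.80, -13.30). On A1, P sits at bearing 90° from H; a 60° counterclockwise sweep puts V at bearing 150°, so V = H + 13.3·(cos 150°, sin 150°) = (11.28, -6.650). Since A1 is tangent to VQ there, HV ⟂ VQ, so VQ runs along (−sin 150°, cos 150°); with |VQ| = 19.9, Q = (1.332, -23.88). Then |JQ| = |Q − J| = 23.92.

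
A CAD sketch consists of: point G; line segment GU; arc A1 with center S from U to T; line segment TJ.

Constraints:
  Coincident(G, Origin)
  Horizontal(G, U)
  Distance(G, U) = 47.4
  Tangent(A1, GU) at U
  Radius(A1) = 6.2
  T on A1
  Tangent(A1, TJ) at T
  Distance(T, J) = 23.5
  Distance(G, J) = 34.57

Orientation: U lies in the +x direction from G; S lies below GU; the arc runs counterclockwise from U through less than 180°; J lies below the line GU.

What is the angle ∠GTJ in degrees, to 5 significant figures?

54.085°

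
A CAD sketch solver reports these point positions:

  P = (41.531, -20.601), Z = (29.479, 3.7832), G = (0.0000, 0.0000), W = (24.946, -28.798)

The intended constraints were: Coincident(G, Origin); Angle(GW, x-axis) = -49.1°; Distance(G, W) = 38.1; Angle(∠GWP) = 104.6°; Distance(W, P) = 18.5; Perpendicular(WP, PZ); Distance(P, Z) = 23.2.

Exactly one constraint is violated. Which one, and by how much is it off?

Distance(P, Z) = 23.2 — off by 4.00.

G = (0.00, 0.00) ✓; GW at -49.10° ✓; |GW| = 38.10 ✓; ∠GWP = 104.6° ✓; |WP| = 18.50 ✓; ∠(WP, PZ) = 90.00° ✓; |PZ| = 27.20 ✗.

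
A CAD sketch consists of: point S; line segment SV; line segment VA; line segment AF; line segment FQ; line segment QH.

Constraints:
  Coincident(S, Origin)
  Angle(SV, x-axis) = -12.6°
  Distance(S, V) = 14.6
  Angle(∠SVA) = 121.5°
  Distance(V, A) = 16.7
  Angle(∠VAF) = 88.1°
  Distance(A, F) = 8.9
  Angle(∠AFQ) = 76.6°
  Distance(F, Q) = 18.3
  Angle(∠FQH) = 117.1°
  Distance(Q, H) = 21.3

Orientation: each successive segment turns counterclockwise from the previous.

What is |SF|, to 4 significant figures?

24.29

S is at the origin; SV runs at -12.6° with length 14.6, so V = (14.25, -3.185). ∠SVA = 121.5° gives VA at 45.90° from the x-axis; with |VA| = 16.7, A = (25.87, 8.808). ∠VAF = 88.1° gives AF at 137.8° from the x-axis; with |AF| = 8.9, F = (19.28, 14.79). Then |SF| = |F − S| = 24.29.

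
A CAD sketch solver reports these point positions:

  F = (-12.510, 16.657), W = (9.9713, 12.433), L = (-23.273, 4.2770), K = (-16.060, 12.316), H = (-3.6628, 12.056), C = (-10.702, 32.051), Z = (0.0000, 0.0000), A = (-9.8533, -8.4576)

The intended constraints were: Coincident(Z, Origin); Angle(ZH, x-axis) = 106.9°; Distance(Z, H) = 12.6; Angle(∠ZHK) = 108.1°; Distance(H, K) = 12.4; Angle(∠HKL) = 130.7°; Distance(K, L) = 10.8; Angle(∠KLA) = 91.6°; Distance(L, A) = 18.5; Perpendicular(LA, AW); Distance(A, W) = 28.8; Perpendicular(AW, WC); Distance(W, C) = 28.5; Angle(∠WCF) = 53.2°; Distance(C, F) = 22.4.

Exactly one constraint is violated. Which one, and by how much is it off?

Distance(C, F) = 22.4 — off by 6.90.

Z = (0.00, 0.00) ✓; ZH at 106.9° ✓; |ZH| = 12.60 ✓; ∠ZHK = 108.1° ✓; |HK| = 12.40 ✓; ∠HKL = 130.7° ✓; |KL| = 10.80 ✓; ∠KLA = 91.60° ✓; |LA| = 18.50 ✓; ∠(LA, AW) = 90.00° ✓; |AW| = 28.80 ✓; ∠(AW, WC) = 90.00° ✓; |WC| = 28.50 ✓; ∠WCF = 53.20° ✓; |CF| = 15.50 ✗.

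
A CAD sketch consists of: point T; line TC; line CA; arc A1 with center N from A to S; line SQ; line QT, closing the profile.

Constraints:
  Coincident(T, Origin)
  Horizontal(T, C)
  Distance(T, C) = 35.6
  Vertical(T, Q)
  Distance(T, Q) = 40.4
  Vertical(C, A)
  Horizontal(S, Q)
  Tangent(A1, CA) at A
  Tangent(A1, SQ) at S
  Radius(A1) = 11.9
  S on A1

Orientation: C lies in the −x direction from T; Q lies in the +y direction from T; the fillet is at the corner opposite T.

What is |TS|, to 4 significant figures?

46.84

T is at the origin; T and C share the same y with |TC| = 35.6 and C on the −x side, so C = (-35.60, 0.000). TQ is vertical with |TQ| = 40.4 and Q on the +y side, so Q = (0.000, 40.40). The virtual corner opposite T is at (-35.60, 40.40). A1 meets CA tangentially, so NA is at right angles to CA and since A1 is tangent to SQ there, NS ⟂ SQ, with radius 11.9, so the center N sits 11.9 in from both sides at N = (-23.70, 28.50). That places the tangent points at A = (-35.60, 28.50) on CA and S = (-23.70, 40.40) on SQ. Then |TS| = |S − T| = 46.84.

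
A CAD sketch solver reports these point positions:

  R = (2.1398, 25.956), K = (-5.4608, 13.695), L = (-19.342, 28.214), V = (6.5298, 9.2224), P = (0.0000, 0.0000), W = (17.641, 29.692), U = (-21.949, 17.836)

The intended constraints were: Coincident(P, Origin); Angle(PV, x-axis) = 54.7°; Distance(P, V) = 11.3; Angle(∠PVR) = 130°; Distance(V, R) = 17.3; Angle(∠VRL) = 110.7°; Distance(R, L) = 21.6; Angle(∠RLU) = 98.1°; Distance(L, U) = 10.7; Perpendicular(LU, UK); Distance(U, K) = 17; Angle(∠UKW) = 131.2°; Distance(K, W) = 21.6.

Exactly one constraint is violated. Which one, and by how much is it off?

Distance(K, W) = 21.6 — off by 6.50.

P = (0.00, 0.00) ✓; PV at 54.70° ✓; |PV| = 11.30 ✓; ∠PVR = 130.0° ✓; |VR| = 17.30 ✓; ∠VRL = 110.7° ✓; |RL| = 21.60 ✓; ∠RLU = 98.10° ✓; |LU| = 10.70 ✓; ∠(LU, UK) = 90.00° ✓; |UK| = 17.00 ✓; ∠UKW = 131.2° ✓; |KW| = 28.10 ✗.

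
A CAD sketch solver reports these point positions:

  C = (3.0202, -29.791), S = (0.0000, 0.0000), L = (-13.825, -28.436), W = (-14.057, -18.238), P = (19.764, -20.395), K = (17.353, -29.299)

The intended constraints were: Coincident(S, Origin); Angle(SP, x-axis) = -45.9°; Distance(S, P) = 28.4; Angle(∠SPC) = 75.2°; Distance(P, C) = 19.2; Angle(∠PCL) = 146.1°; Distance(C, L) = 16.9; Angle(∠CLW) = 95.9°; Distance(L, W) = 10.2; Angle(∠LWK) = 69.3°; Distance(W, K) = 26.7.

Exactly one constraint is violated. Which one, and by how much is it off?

Distance(W, K) = 26.7 — off by 6.60.

S = (0.00, 0.00) ✓; SP at -45.90° ✓; |SP| = 28.40 ✓; ∠SPC = 75.20° ✓; |PC| = 19.20 ✓; ∠PCL = 146.1° ✓; |CL| = 16.90 ✓; ∠CLW = 95.90° ✓; |LW| = 10.20 ✓; ∠LWK = 69.30° ✓; |WK| = 33.30 ✗.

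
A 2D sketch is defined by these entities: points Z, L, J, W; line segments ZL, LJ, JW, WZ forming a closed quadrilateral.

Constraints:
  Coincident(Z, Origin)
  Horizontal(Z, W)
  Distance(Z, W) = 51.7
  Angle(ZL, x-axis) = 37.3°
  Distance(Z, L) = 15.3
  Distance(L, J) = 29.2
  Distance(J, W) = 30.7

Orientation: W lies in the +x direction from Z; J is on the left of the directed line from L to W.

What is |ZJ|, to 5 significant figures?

44.496

Checks: |LJ| = 29.20 ✓; |JW| = 30.70 ✓.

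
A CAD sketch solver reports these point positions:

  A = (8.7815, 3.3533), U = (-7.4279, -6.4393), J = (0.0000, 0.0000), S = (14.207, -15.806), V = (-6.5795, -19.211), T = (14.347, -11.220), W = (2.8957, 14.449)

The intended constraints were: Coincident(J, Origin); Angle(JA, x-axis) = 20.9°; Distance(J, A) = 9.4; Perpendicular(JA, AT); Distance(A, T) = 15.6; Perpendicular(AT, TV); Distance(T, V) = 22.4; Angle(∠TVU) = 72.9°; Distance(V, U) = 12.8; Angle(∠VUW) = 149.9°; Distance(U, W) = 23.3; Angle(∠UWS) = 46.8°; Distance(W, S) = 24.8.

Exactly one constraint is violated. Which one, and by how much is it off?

Distance(W, S) = 24.8 — off by 7.50.

J = (0.00, 0.00) ✓; JA at 20.90° ✓; |JA| = 9.400 ✓; ∠(JA, AT) = 90.00° ✓; |AT| = 15.60 ✓; ∠(AT, TV) = 90.00° ✓; |TV| = 22.40 ✓; ∠TVU = 72.90° ✓; |VU| = 12.80 ✓; ∠VUW = 149.9° ✓; |UW| = 23.30 ✓; ∠UWS = 46.80° ✓; |WS| = 32.30 ✗.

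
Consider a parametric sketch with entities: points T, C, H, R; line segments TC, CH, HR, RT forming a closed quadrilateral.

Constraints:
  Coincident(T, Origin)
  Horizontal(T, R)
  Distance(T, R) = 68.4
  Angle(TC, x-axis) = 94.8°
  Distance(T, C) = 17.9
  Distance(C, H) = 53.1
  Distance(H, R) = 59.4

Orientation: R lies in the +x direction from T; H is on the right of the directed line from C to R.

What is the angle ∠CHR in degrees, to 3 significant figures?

79.6°

T is at the origin; TR is horizontal with |TR| = 68.4 and R in +x, so R = (68.4, 0). TC runs at 94.8° with |TC| = 17.9, so C = (-1.50, 17.8). H is determined by |CH| = 53.1 and |HR| = 59.4 together: it lies at the intersection of circle(C, 53.1) and circle(R, 59.4). With |CR| = 72.1, the foot of the radical line on CR is 31.2 from C and the perpendicular offset is √(53.1² − 31.2²) = 43.0. Taking the right-of-CR solution: H = (18.1, -31.5).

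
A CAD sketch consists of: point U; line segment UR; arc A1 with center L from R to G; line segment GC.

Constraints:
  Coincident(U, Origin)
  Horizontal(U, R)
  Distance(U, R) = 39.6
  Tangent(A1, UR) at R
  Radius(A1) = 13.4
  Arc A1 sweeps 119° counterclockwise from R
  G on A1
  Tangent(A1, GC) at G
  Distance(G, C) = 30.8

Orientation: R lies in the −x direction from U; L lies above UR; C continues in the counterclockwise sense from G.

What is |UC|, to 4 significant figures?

63.45

U is at the origin; U and R share the same y with |UR| = 39.6 and R on the −x side, so R = (-39.60, 0.000). Since A1 is tangent to UR there, LR ⟂ UR, so L = R + (0, 13.4) = (-39.60, 13.40). On A1, R sits at bearing -90° from L; a 119° counterclockwise sweep puts G at bearing 29°, so G = L + 13.4·(cos 29°, sin 29°) = (-27.88, 19.90). The tangent condition forces LG to be normal to GC, so GC runs along (−sin 29°, cos 29°); with |GC| = 30.8, C = (-42.81, 46.83). Then |UC| = |C − U| = 63.45.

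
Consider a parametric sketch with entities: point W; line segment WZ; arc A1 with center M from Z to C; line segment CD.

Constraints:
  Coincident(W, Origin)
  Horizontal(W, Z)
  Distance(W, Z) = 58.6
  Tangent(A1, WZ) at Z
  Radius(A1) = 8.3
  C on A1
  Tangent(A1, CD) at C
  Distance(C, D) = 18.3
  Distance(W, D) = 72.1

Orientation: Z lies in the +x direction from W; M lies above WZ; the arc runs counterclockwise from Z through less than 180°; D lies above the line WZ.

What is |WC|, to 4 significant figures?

67.40

Checks: W = (0.00, 0.00) ✓; |WZ| = 58.60 ✓; |MC| = 8.300 ✓; ∠(MC, CD) = 90.00° ✓; |CD| = 18.30 ✓; |WD| = 72.10 ✓.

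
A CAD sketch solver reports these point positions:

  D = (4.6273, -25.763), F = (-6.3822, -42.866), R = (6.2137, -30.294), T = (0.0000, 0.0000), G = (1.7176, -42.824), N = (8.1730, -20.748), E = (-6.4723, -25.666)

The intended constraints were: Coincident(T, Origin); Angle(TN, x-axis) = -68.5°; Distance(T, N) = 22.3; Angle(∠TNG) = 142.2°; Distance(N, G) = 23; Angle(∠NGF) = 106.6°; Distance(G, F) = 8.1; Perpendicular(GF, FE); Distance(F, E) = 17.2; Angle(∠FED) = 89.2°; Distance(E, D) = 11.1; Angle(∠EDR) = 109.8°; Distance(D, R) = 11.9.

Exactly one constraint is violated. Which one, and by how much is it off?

Distance(D, R) = 11.9 — off by 7.10.

T = (0.00, 0.00) ✓; TN at -68.50° ✓; |TN| = 22.30 ✓; ∠TNG = 142.2° ✓; |NG| = 23.00 ✓; ∠NGF = 106.6° ✓; |GF| = 8.100 ✓; ∠(GF, FE) = 90.00° ✓; |FE| = 17.20 ✓; ∠FED = 89.20° ✓; |ED| = 11.10 ✓; ∠EDR = 109.8° ✓; |DR| = 4.801 ✗.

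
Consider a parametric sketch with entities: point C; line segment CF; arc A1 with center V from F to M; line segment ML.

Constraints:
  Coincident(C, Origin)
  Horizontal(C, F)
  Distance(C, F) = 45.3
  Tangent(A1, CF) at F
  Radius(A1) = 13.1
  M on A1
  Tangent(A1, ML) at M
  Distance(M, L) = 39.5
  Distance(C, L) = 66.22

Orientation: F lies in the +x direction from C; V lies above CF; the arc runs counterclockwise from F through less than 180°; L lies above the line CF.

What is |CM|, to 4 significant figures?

60.03

Checks: |VM| = 13.10 ✓; ∠(VM, ML) = 90.00° ✓; |ML| = 39.50 ✓; |CL| = 66.22 ✓.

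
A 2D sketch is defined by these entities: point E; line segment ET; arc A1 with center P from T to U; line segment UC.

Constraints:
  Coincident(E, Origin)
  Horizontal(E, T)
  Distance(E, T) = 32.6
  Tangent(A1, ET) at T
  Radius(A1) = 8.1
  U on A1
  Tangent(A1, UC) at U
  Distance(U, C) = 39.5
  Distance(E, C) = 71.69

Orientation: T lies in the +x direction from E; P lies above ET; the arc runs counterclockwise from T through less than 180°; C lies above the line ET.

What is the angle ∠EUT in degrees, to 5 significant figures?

22.070°

E is at the origin; ET is horizontal with |ET| = 32.6 and T on the +x side, so T = (32.600, 0.0000). Since A1 is tangent to ET there, PT ⟂ ET, so P = T + (0, 8.1) = (32.600, 8.1000). Since PU ⟂ UC (tangency), |PC| = √(8.1² + 39.5²) = 40.322 regardless of where U sits on A1. So C lies on both circle(E, 71.69) and circle(P, 40.322); the above-ET intersection is C = (62.447, 35.211). U is the foot of the tangent from C: U = (39.140, 3.3205).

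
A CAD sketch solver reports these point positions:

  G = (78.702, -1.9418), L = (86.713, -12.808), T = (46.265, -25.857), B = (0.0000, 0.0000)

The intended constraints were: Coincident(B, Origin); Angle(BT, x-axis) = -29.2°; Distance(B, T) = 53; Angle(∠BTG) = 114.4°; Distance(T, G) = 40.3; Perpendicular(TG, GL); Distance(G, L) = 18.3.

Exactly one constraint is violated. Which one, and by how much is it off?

Distance(G, L) = 18.3 — off by 4.80.

B = (0.00, 0.00) ✓; BT at -29.20° ✓; |BT| = 53.00 ✓; ∠BTG = 114.4° ✓; |TG| = 40.30 ✓; ∠(TG, GL) = 90.00° ✓; |GL| = 13.50 ✗.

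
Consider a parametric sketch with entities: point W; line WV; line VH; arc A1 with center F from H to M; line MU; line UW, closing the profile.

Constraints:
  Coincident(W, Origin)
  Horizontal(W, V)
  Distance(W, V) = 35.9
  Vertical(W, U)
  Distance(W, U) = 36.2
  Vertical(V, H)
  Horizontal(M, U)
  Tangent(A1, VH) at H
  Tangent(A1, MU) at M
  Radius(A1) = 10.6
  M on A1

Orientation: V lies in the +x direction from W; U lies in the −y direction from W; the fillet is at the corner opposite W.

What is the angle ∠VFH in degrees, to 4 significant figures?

67.51°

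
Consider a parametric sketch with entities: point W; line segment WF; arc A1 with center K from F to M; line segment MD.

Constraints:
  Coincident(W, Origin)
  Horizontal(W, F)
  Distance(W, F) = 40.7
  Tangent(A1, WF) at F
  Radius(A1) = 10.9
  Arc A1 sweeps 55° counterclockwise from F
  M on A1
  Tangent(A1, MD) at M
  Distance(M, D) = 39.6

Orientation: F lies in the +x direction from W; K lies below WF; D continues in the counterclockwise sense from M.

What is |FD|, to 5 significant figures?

48.751

W is at the origin; WF is horizontal with |WF| = 40.7 and F on the +x side, so F = (40.700, 0.0000). A1 meets WF tangentially, so KF is at right angles to WF, so K = F + (0, -10.9) = (40.700, -10.900). On A1, F sits at bearing 90° from K; a 55° counterclockwise sweep puts M at bearing 145°, so M = K + 10.9·(cos 145°, sin 145°) = (31.771, -4.6480). Tangency of A1 to MD means the radius KM is perpendicular to MD, so MD runs along (−sin 145°, cos 145°); with |MD| = 39.6, D = (9.0576, -37.086). Then |FD| = |D − F| = 48.751.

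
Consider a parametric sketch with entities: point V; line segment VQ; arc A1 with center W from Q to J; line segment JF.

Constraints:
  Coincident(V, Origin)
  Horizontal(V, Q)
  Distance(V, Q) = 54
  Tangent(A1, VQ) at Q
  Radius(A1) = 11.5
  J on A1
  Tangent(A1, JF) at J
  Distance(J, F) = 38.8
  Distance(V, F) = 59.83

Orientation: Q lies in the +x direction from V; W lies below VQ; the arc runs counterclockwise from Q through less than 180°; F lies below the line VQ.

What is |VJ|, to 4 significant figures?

43.72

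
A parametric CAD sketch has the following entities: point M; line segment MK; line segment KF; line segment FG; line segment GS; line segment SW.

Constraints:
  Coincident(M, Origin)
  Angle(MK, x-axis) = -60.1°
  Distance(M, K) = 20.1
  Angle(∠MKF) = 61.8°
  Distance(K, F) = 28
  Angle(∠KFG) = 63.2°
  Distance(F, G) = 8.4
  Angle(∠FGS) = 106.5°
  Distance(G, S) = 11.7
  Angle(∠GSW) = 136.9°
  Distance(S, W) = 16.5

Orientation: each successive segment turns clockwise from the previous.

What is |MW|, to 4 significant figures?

26.40

M is at the origin; MK runs at -60.1° with length 20.1, so K = (10.02, -17.42). ∠MKF = 61.8° gives KF at -178.3° from the x-axis; with |KF| = 28.0, F = (-17.97, -18.26). ∠KFG = 63.2° gives FG at 64.90° from the x-axis; with |FG| = 8.4, G = (-14.40, -10.65). ∠FGS = 106.5° gives GS at -8.600° from the x-axis; with |GS| = 11.7, S = (-2.836, -12.40). ∠GSW = 136.9° gives SW at -51.70° from the x-axis; with |SW| = 16.5, W = (7.390, -25.35). Then |MW| = |W − M| = 26.40.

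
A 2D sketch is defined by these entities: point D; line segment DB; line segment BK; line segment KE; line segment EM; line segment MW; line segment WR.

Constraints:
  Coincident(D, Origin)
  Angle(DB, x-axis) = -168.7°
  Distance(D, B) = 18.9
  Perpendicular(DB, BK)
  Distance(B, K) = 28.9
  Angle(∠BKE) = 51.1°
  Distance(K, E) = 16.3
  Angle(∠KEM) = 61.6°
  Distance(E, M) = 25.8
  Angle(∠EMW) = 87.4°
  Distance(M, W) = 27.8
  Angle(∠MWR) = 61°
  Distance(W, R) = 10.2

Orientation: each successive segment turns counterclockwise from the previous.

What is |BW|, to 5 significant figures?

40.488

∠KEM = 61.6° gives EM at 168.60° from the x-axis; with |EM| = 25.8, M = (-27.728, -14.421). ∠EMW = 87.4° gives MW at -98.800° from the x-axis; with |MW| = 27.8, W = (-31.981, -41.893). Then |BW| = |W − B| = 40.488.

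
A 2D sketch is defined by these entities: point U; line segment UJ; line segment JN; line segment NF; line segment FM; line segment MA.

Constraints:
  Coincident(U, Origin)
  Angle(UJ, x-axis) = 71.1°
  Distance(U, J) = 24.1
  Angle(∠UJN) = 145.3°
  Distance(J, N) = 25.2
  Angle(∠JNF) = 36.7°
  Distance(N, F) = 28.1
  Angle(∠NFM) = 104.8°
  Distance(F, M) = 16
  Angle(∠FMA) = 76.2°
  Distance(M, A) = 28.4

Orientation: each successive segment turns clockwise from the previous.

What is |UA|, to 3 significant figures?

40.5

U is at the origin; UJ runs at 71.1° with length 24.1, so J = (7.81, 22.8). ∠UJN = 145.3° gives JN at 36.4° from the x-axis; with |JN| = 25.2, N = (28.1, 37.8). ∠JNF = 36.7° gives NF at -107° from the x-axis; with |NF| = 28.1, F = (19.9, 10.9). ∠NFM = 104.8° gives FM at 178° from the x-axis; with |FM| = 16.0, M = (3.93, 11.5). ∠FMA = 76.2° gives MA at 74.1° from the x-axis; with |MA| = 28.4, A = (11.7, 38.8). Then |UA| = |A − U| = 40.5.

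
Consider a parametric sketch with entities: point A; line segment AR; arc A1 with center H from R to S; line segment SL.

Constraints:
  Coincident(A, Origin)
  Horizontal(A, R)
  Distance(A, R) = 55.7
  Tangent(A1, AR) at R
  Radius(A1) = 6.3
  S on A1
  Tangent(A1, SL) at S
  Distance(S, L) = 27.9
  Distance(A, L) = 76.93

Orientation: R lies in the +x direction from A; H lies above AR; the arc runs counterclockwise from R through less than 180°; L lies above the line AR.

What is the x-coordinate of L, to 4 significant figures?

70.51

Checks: |HS| = 6.300 ✓; ∠(HS, SL) = 90.00° ✓; |SL| = 27.90 ✓; |AL| = 76.93 ✓.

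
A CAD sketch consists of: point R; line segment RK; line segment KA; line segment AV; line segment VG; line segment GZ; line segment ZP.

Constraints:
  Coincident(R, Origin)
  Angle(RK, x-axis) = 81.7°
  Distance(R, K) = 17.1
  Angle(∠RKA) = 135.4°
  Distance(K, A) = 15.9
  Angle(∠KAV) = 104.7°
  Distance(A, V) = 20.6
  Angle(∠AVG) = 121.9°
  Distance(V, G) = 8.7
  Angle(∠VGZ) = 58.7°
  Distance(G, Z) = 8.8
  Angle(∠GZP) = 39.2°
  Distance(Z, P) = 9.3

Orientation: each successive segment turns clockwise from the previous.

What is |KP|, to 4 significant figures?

30.86

R is at the origin; RK runs at 81.7° with length 17.1, so K = (2.468, 16.92). ∠RKA = 135.4° gives KA at 37.10° from the x-axis; with |KA| = 15.9, A = (15.15, 26.51). ∠KAV = 104.7° gives AV at -38.20° from the x-axis; with |AV| = 20.6, V = (31.34, 13.77). ∠AVG = 121.9° gives VG at -96.30° from the x-axis; with |VG| = 8.7, G = (30.38, 5.125). ∠VGZ = 58.7° gives GZ at 142.4° from the x-axis; with |GZ| = 8.8, Z = (23.41, 10.49). ∠GZP = 39.2° gives ZP at 1.600° from the x-axis; with |ZP| = 9.3, P = (32.71, 10.75). Then |KP| = |P − K| = 30.86.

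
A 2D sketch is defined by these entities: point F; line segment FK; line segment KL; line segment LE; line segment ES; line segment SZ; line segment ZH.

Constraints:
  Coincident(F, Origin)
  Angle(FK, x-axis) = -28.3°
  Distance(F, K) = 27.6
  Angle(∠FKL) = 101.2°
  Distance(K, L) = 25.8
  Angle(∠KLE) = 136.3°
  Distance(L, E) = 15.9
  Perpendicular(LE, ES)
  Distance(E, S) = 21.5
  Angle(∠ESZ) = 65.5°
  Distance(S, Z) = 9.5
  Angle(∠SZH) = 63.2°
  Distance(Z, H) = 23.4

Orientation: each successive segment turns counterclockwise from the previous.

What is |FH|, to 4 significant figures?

48.15

F is at the origin; FK runs at -28.3° with length 27.6, so K = (24.30, -13.08). ∠FKL = 101.2° gives KL at 50.50° from the x-axis; with |KL| = 25.8, L = (40.71, 6.823). ∠KLE = 136.3° gives LE at 94.20° from the x-axis; with |LE| = 15.9, E = (39.55, 22.68). The perpendicularity gives ES at right angles to LE, so ES runs at -175.8°; with |ES| = 21.5, S = (18.11, 21.11). ∠ESZ = 65.5° gives SZ at -61.30° from the x-axis; with |SZ| = 9.5, Z = (22.67, 12.77). ∠SZH = 63.2° gives ZH at 55.50° from the x-axis; with |ZH| = 23.4, H = (35.92, 32.06). Then |FH| = |H − F| = 48.15.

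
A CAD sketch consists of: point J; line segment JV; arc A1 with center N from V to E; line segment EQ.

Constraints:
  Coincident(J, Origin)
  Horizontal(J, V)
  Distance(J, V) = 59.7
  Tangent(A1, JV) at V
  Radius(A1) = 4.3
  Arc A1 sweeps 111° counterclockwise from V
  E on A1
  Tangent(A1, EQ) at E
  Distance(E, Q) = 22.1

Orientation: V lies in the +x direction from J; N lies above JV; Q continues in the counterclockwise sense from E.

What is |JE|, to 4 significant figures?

63.98

J is at the origin; JV is horizontal with |JV| = 59.7 and V on the +x side, so V = (59.70, 0.000). Since A1 is tangent to JV there, NV ⟂ JV, so N = V + (0, 4.3) = (59.70, 4.300). On A1, V sits at bearing -90° from N; a 111° counterclockwise sweep puts E at bearing 21°, so E = N + 4.3·(cos 21°, sin 21°) = (63.71, 5.841). Then |JE| = |E − J| = 63.98.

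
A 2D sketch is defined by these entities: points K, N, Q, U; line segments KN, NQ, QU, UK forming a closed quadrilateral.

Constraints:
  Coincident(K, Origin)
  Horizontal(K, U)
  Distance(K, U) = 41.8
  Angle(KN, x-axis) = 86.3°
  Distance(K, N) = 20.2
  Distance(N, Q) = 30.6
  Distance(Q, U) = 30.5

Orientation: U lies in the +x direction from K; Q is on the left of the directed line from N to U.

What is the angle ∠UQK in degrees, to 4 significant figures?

68.47°

K is at the origin; KU is horizontal with |KU| = 41.8 and U in +x, so U = (41.8, 0). KN runs at 86.3° with |KN| = 20.2, so N = (1.304, 20.16). Q is determined by |NQ| = 30.6 and |QU| = 30.5 together: it lies at the intersection of circle(N, 30.6) and circle(U, 30.5). With |NU| = 45.24, the foot of the radical line on NU is 22.69 from N and the perpendicular offset is √(30.6² − 22.69²) = 20.54. Taking the left-of-NU solution: Q = (30.76, 28.43).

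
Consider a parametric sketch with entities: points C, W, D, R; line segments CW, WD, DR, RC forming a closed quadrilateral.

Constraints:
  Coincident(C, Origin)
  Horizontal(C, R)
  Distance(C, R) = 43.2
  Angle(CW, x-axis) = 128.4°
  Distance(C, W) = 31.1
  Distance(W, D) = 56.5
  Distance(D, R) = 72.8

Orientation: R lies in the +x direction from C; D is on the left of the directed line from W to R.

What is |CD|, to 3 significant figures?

69.9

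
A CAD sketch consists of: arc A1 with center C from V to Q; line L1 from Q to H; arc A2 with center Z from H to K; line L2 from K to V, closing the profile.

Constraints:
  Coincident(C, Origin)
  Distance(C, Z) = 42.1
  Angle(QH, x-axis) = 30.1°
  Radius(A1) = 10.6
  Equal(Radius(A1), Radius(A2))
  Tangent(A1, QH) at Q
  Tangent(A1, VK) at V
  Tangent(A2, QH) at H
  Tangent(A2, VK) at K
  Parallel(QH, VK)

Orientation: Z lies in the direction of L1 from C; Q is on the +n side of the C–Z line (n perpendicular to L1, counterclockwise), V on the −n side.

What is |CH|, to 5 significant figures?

43.414

The slot axis is L1's direction at 30.1°, so u = (cos 30.1°, sin 30.1°) = (0.86515, 0.50151) and n = (−sin 30.1°, cos 30.1°) = (-0.50151, 0.86515). C is at the origin and Z lies 42.1 along u from C, so Z = 42.1·u = (36.423, 21.114). Tangency of A1 to both parallel lines with radius 10.6 puts Q and V at C ± 10.6·n: Q = (-5.3160, 9.1706), V = (5.3160, -9.1706). Equal radii place H and K the same way about Z: H = Z + 10.6·n = (31.107, 30.284), K = Z − 10.6·n = (41.739, 11.943). Then |CH| = |H − C| = 43.414.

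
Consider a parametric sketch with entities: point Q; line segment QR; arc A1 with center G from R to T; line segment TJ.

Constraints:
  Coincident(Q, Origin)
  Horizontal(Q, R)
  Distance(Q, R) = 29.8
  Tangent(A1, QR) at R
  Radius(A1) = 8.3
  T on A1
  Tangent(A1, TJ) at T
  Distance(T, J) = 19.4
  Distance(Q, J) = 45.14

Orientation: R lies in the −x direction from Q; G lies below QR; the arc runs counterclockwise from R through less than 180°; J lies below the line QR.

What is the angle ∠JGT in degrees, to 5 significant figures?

66.837°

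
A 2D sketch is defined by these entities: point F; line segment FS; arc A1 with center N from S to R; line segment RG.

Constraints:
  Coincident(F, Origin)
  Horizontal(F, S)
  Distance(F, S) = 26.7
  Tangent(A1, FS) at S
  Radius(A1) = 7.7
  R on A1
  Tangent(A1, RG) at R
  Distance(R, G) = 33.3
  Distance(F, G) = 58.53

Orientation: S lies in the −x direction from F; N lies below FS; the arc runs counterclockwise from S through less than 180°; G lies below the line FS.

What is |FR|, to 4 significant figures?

34.16

F is at the origin; F and S share the same y with |FS| = 26.7 and S on the −x side, so S = (-26.70, 0.000). A1 meets FS tangentially, so NS is at right angles to FS, so N = S + (0, -7.7) = (-26.70, -7.700). Since NR ⟂ RG (tangency), |NG| = √(7.7² + 33.3²) = 34.18 regardless of where R sits on A1. So G lies on both circle(F, 58.53) and circle(N, 34.18); the below-FS intersection is G = (-46.48, -35.58). R is the foot of the tangent from G: R = (-33.82, -4.774).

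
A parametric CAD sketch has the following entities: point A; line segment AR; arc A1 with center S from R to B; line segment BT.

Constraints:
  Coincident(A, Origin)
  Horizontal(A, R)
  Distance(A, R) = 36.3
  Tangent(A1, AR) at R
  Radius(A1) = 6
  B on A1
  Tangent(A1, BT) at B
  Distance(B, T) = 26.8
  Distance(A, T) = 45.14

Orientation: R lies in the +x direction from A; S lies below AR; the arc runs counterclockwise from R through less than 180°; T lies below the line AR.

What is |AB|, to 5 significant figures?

30.915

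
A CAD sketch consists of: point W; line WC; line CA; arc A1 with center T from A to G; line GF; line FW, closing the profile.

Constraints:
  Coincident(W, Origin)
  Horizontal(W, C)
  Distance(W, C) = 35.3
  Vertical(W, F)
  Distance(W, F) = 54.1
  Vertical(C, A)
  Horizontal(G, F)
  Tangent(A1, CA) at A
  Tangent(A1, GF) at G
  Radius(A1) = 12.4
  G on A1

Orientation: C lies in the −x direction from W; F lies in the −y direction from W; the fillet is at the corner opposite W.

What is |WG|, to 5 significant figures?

58.747

The virtual corner opposite W is at (-35.300, -54.100). The tangent condition forces TA to be normal to CA and A1 meets GF tangentially, so TG is at right angles to GF, with radius 12.4, so the center T sits 12.4 in from both sides at T = (-22.900, -41.700). That places the tangent points at A = (-35.300, -41.700) on CA and G = (-22.900, -54.100) on GF. Then |WG| = |G − W| = 58.747.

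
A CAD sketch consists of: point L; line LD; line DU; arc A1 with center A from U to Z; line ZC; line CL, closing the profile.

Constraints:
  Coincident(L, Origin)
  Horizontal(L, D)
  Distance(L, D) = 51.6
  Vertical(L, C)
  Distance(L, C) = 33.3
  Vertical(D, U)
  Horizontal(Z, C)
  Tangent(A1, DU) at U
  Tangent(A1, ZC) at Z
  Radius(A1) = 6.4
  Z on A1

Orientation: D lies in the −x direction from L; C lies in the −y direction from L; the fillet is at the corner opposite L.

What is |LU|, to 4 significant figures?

58.19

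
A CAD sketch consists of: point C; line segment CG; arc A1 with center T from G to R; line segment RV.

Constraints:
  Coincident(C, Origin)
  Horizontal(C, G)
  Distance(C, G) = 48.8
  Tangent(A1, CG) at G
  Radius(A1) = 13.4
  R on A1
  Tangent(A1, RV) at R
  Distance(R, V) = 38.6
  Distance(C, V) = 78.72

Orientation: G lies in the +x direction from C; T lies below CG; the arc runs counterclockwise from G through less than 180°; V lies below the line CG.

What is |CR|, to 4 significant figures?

42.72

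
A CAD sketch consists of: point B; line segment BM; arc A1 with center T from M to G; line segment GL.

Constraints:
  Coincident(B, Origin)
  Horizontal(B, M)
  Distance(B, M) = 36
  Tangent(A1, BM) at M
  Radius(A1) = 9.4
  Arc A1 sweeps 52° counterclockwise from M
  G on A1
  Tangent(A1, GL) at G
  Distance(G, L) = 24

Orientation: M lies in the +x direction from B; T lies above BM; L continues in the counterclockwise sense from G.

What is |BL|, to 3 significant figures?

62.4

On A1, M sits at bearing -90° from T; a 52° counterclockwise sweep puts G at bearing -38°, so G = T + 9.4·(cos -38°, sin -38°) = (43.4, 3.61). A1 meets GL tangentially, so TG is at right angles to GL, so GL runs along (−sin -38°, cos -38°); with |GL| = 24.0, L = (58.2, 22.5). Then |BL| = |L − B| = 62.4.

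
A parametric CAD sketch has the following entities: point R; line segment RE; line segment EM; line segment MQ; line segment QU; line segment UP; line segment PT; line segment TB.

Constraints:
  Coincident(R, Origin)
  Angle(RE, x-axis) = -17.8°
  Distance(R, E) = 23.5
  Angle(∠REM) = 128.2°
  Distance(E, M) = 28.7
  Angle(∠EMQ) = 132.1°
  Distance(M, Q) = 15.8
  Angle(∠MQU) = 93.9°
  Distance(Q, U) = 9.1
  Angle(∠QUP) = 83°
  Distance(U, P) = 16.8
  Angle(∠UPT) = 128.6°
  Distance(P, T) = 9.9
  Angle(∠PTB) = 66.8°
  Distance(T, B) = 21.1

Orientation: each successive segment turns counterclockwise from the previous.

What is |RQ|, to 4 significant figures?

54.25

R is at the origin; RE runs at -17.8° with length 23.5, so E = (22.38, -7.184). ∠REM = 128.2° gives EM at 34.00° from the x-axis; with |EM| = 28.7, M = (46.17, 8.865). ∠EMQ = 132.1° gives MQ at 81.90° from the x-axis; with |MQ| = 15.8, Q = (48.39, 24.51). Then |RQ| = |Q − R| = 54.25.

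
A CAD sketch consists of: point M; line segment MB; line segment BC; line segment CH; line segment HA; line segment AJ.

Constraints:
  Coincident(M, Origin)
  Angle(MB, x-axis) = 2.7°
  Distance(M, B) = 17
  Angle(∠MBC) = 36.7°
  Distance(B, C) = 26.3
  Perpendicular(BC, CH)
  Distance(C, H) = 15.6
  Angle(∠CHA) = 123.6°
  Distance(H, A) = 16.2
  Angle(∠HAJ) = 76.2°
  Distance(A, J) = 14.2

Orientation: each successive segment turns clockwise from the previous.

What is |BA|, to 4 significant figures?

27.70

M is at the origin; MB runs at 2.7° with length 17.0, so B = (16.98, 0.8008). ∠MBC = 36.7° gives BC at -140.6° from the x-axis; with |BC| = 26.3, C = (-3.342, -15.89). The perpendicularity gives CH at right angles to BC, so CH runs at 129.4°; with |CH| = 15.6, H = (-13.24, -3.838). ∠CHA = 123.6° gives HA at 73.00° from the x-axis; with |HA| = 16.2, A = (-8.507, 11.65). Then |BA| = |A − B| = 27.70.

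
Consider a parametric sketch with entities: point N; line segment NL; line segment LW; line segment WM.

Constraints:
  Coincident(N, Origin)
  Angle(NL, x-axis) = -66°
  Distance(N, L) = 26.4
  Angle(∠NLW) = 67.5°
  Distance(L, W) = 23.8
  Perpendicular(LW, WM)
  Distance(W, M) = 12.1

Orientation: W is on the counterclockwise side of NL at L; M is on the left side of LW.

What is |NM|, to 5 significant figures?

18.403

N is at the origin; NL runs at -66.0° with length 26.4, so L = 26.4·(cos -66.0°, sin -66.0°) = (10.738, -24.118). ∠NLW = 67.5°, so LW runs at -66.0° + (180° − 67.5°) = 46.500° from the x-axis; with |LW| = 23.8, W = L + 23.8·(cos 46.500°, sin 46.500°) = (27.121, -6.8537). The perpendicularity gives WM at right angles to LW; with |WM| = 12.1 on the left of LW, M = W + 12.1·(-0.72537, 0.68835) = (18.344, 1.4754). Then |NM| = |M − N| = 18.403.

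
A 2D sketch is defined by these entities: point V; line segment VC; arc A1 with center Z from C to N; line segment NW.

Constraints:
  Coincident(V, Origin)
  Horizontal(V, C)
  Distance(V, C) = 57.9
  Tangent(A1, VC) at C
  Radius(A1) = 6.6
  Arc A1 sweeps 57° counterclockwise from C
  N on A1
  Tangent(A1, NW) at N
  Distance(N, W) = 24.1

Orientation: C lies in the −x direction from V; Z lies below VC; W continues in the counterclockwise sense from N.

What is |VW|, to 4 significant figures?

80.00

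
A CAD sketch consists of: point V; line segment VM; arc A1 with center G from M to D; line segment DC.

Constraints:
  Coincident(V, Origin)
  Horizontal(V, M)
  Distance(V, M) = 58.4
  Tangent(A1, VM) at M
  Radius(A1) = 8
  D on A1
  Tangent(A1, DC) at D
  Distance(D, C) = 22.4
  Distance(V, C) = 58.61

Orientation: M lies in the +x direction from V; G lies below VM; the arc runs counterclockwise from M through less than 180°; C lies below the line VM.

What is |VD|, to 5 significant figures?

51.018

Checks: V = (0.00, 0.00) ✓; |VM| = 58.40 ✓; |GD| = 8.000 ✓; ∠(GD, DC) = 90.00° ✓; |DC| = 22.40 ✓; |VC| = 58.61 ✓.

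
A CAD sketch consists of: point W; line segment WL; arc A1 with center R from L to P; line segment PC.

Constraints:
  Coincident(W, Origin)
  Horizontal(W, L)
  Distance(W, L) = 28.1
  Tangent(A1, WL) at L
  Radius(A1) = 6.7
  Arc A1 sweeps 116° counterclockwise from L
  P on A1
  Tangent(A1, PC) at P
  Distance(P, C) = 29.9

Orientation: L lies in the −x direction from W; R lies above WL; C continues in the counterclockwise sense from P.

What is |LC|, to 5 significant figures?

37.192

W is at the origin; W and L share the same y with |WL| = 28.1 and L on the −x side, so L = (-28.100, 0.0000). A1 meets WL tangentially, so RL is at right angles to WL, so R = L + (0, 6.7) = (-28.100, 6.7000). On A1, L sits at bearing -90° from R; a 116° counterclockwise sweep puts P at bearing 26°, so P = R + 6.7·(cos 26°, sin 26°) = (-22.078, 9.6371). The tangent condition forces RP to be normal to PC, so PC runs along (−sin 26°, cos 26°); with |PC| = 29.9, C = (-35.185, 36.511). Then |LC| = |C − L| = 37.192.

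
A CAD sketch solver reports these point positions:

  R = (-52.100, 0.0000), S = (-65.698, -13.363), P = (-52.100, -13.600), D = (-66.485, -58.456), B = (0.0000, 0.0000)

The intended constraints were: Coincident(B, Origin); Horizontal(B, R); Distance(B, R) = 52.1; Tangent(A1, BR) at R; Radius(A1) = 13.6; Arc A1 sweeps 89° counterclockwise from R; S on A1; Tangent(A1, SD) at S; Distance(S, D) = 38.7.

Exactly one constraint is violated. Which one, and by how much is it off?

Distance(S, D) = 38.7 — off by 6.40.

B = (0.00, 0.00) ✓; B.y = 0.00, R.y = 0.00 ✓; |BR| = 52.10 ✓; ∠(PR, RB) = 90.00° ✓; |PR| = 13.60 ✓; bearing(P→S) − bearing(P→R) = 89.00° ✓; |PS| = 13.60 ✓; ∠(PS, SD) = 90.00° ✓; |SD| = 45.10 ✗.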